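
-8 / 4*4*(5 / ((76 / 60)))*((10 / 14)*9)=-27000 / 133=-203.01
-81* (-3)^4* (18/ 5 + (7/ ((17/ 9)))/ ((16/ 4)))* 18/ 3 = -30292137/ 170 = -178189.04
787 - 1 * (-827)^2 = -683142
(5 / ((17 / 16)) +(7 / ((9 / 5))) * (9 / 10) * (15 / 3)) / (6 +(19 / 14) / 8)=42280 / 11747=3.60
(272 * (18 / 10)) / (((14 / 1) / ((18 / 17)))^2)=11664 / 4165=2.80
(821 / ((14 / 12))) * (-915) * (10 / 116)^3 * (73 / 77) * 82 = -843144935625 / 26291342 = -32069.30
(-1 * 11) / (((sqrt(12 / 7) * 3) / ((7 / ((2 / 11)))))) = -847 * sqrt(21) / 36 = -107.82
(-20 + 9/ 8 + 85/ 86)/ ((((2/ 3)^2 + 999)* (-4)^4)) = -0.00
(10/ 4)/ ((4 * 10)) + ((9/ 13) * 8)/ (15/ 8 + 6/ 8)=3163/ 1456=2.17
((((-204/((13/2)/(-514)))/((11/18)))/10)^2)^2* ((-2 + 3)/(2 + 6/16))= 101520360924422947817914368/4965669011875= 20444447803839.75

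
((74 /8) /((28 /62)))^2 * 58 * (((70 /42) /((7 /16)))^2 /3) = 7630532200 /64827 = 117706.08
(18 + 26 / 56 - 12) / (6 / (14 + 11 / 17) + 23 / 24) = 90138 / 19075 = 4.73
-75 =-75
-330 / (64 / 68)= -2805 / 8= -350.62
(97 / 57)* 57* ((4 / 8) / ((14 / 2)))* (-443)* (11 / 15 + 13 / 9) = -300797 / 45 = -6684.38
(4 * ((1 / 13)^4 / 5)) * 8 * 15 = 96 / 28561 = 0.00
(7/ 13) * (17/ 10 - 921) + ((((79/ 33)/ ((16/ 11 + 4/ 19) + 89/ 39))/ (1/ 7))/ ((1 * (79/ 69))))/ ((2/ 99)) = -651331394/ 2091245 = -311.46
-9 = -9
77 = 77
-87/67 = -1.30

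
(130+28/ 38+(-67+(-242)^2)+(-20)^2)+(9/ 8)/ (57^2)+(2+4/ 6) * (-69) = 169940713/ 2888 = 58843.74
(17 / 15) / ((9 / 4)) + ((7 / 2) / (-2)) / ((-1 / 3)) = 3107 / 540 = 5.75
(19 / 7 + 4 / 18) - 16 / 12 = 101 / 63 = 1.60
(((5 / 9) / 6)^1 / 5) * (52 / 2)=13 / 27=0.48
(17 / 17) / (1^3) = 1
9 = 9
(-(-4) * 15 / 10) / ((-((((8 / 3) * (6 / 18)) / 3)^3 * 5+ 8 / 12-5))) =118098 / 82733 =1.43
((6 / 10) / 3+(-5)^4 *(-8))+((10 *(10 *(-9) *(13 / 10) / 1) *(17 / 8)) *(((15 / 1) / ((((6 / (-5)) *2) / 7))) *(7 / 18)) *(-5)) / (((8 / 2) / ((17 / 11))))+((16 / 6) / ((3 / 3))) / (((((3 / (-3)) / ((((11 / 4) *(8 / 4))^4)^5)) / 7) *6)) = -1996040329289971.10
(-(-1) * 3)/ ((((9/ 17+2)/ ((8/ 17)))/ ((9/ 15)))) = 72/ 215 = 0.33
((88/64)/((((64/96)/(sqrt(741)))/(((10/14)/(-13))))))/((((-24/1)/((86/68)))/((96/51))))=2365*sqrt(741)/210392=0.31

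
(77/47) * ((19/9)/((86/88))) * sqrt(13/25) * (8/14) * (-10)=-73568 * sqrt(13)/18189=-14.58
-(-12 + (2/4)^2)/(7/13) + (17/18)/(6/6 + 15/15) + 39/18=1541/63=24.46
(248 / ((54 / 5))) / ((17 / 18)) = 1240 / 51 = 24.31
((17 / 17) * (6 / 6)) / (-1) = -1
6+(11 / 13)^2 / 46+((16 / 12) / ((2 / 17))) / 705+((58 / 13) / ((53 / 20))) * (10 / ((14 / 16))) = 25.27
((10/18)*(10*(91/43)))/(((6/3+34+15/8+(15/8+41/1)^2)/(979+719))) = 164819200/15489417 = 10.64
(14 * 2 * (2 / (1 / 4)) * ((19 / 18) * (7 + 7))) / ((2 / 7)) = 104272 / 9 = 11585.78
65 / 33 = 1.97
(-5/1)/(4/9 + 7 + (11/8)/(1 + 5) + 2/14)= -5040/7879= -0.64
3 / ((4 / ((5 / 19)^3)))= 375 / 27436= 0.01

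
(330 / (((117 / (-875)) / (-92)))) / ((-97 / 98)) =-867790000 / 3783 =-229392.02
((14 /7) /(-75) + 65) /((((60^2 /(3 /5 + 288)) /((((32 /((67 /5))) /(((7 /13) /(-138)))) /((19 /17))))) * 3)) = -47656439116 /50124375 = -950.76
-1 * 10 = -10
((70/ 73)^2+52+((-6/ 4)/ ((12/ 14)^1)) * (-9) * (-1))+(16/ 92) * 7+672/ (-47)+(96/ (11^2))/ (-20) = 335266424021/ 13940770580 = 24.05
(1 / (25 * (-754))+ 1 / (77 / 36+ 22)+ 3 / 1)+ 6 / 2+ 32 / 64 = 53575978 / 8190325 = 6.54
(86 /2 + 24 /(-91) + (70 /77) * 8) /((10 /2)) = 50059 /5005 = 10.00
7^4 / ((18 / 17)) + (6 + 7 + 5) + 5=41231 / 18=2290.61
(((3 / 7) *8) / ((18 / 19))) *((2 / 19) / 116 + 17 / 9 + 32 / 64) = 6772 / 783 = 8.65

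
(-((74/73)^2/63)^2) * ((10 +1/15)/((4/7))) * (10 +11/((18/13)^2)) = -1443008387789/19563690216105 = -0.07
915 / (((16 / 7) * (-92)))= -6405 / 1472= -4.35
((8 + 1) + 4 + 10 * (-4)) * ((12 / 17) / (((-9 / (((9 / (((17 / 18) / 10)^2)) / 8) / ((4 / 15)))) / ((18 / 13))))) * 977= 86536309500 / 63869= 1354903.15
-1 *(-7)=7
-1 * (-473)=473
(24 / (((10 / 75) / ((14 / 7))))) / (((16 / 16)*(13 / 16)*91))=5760 / 1183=4.87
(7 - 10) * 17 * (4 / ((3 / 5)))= -340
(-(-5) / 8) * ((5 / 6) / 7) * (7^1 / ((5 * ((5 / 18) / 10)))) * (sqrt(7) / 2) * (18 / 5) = 27 * sqrt(7) / 4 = 17.86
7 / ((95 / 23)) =161 / 95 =1.69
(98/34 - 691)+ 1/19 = -222245/323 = -688.07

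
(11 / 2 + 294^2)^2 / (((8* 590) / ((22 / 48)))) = 328773848579 / 453120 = 725577.88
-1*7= -7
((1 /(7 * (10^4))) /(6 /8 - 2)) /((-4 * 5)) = 0.00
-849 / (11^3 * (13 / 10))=-8490 / 17303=-0.49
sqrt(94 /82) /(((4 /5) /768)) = 960 * sqrt(1927) /41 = 1027.85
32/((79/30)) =960/79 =12.15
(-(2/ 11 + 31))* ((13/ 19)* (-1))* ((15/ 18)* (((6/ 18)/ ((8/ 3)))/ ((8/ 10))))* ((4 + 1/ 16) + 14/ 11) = 34891675/ 2354176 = 14.82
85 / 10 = 17 / 2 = 8.50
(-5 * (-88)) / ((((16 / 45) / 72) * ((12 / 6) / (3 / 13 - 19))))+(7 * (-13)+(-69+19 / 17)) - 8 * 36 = -184892161 / 221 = -836616.11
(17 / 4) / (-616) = -0.01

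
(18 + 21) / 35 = 39 / 35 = 1.11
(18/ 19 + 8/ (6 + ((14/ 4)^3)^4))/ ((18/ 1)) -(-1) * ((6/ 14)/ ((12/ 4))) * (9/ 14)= 33509846319125/ 231952702758966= 0.14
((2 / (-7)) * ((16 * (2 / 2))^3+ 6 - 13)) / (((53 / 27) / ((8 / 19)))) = -1766448 / 7049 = -250.60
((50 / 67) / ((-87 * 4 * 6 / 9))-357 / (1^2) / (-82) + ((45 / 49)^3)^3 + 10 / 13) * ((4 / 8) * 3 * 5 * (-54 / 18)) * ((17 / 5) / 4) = -5763528975683415405555837 / 53965313979341481053792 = -106.80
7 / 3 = 2.33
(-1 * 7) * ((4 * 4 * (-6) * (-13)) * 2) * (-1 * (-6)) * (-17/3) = 594048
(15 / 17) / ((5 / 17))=3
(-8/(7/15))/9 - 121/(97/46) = -120766/2037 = -59.29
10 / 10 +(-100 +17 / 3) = -280 / 3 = -93.33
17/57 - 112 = -6367/57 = -111.70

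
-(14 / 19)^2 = -196 / 361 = -0.54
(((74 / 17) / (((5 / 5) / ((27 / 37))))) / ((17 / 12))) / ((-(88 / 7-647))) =4536 / 1283449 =0.00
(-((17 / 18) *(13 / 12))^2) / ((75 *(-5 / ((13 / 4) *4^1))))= 634933 / 17496000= 0.04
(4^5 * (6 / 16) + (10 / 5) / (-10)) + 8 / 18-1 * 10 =16841 / 45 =374.24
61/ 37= 1.65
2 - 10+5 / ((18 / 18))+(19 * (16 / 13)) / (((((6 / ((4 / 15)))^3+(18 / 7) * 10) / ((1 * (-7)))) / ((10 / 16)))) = -5001553 / 1662219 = -3.01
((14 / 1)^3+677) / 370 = 3421 / 370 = 9.25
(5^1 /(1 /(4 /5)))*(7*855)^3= 857536186500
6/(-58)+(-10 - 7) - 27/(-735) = -121259/7105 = -17.07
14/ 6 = 7/ 3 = 2.33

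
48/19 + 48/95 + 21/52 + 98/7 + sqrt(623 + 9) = 86131/4940 + 2 * sqrt(158) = 42.58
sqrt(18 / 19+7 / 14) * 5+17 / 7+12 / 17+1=492 / 119+5 * sqrt(2090) / 38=10.15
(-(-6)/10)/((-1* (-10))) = 3/50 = 0.06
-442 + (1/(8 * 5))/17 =-300559/680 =-442.00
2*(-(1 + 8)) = -18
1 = 1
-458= -458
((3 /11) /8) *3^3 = 81 /88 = 0.92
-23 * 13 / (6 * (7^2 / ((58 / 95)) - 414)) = 667 / 4467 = 0.15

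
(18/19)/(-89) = -18/1691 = -0.01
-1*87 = -87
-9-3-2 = -14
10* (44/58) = 220/29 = 7.59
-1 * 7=-7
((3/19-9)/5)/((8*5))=-21/475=-0.04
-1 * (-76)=76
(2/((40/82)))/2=41/20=2.05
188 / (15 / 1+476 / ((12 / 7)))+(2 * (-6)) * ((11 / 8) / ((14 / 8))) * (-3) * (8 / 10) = 357558 / 15365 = 23.27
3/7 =0.43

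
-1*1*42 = -42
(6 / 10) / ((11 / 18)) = 0.98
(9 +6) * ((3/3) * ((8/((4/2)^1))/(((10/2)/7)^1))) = 84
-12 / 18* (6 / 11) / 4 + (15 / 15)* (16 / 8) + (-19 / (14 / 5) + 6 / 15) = -3447 / 770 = -4.48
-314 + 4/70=-10988/35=-313.94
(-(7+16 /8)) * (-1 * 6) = 54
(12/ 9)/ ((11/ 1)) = 4/ 33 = 0.12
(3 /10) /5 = 3 /50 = 0.06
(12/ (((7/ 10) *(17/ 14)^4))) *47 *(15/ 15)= 30952320/ 83521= 370.59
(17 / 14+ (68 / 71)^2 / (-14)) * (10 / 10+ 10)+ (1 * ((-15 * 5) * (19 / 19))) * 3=-14987347 / 70574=-212.36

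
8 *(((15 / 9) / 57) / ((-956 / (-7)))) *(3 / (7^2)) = 10 / 95361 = 0.00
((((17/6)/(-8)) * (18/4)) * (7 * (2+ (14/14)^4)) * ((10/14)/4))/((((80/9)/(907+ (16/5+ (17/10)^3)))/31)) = -39063428631/2048000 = -19073.94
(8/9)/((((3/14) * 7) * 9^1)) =0.07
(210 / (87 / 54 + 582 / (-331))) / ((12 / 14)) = -1459710 / 877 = -1664.44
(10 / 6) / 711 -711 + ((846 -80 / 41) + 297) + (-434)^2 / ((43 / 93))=1533540844147 / 3760479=407804.66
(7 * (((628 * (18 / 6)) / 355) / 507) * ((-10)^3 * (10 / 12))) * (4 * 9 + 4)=-87920000 / 35997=-2442.43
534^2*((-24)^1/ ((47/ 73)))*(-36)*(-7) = -125897514624/ 47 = -2678670523.91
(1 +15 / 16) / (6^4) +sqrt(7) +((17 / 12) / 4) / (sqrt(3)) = 31 / 20736 +17 * sqrt(3) / 144 +sqrt(7) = 2.85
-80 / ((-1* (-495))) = -16 / 99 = -0.16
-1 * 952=-952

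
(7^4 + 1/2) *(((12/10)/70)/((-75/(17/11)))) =-81651/96250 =-0.85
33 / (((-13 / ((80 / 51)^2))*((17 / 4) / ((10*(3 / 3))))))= -2816000 / 191607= -14.70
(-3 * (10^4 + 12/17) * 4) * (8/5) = -16321152/85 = -192013.55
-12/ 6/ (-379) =2/ 379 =0.01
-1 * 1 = -1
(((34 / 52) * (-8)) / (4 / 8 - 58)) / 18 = 0.01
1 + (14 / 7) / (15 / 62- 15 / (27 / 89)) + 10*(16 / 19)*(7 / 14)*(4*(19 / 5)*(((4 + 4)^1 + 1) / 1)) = 15840419 / 27455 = 576.96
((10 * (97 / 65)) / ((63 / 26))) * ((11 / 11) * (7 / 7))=388 / 63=6.16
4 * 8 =32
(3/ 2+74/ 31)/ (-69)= -241/ 4278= -0.06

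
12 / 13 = 0.92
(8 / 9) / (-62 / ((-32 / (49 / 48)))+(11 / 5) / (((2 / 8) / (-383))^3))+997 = 90854535842592539 / 91127919601407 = 997.00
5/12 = 0.42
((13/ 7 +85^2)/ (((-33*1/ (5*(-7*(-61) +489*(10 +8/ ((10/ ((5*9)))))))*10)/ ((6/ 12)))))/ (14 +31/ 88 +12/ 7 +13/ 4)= -2319055096/ 35697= -64964.99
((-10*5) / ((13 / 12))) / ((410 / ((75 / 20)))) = -225 / 533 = -0.42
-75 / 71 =-1.06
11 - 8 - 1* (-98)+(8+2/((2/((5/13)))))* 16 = 3057/13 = 235.15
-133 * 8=-1064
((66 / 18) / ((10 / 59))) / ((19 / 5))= 649 / 114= 5.69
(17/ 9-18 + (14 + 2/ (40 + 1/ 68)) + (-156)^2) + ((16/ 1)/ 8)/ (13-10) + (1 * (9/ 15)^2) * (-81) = 4960133798/ 204075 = 24305.45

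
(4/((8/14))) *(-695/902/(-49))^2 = 0.00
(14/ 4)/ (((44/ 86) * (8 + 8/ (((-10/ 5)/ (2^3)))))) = -301/ 1056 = -0.29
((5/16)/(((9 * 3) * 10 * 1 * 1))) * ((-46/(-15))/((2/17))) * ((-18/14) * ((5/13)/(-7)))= 391/183456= 0.00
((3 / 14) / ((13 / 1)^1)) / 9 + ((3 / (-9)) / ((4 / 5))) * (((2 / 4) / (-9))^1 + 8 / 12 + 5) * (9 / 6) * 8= -28.05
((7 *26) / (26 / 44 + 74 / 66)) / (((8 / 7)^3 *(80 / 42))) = 37.39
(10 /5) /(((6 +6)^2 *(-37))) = -1 /2664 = -0.00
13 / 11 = 1.18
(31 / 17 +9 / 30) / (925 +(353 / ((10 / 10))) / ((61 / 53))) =22021 / 12772780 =0.00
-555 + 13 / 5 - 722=-6372 / 5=-1274.40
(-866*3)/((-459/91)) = 78806/153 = 515.07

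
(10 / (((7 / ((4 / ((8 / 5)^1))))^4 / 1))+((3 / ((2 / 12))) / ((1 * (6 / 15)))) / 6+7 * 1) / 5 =281641 / 96040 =2.93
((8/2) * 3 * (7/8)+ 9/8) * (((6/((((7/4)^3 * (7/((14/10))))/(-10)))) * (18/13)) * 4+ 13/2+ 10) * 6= 10198845/35672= 285.91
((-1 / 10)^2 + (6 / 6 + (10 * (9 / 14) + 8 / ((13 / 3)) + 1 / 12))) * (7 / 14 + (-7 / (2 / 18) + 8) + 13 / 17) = -327207 / 650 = -503.40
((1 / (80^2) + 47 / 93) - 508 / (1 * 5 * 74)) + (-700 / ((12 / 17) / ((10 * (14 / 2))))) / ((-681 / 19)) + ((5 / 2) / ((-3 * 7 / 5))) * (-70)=29657586775961 / 14997254400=1977.53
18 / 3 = 6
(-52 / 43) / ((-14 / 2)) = 52 / 301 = 0.17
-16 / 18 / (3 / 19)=-152 / 27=-5.63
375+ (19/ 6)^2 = 13861/ 36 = 385.03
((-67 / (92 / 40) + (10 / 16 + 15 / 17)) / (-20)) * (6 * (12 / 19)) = 155529 / 29716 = 5.23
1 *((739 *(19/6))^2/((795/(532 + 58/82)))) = 4305946182721/1173420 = 3669569.45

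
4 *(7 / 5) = 28 / 5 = 5.60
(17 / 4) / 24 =17 / 96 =0.18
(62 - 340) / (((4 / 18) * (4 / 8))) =-2502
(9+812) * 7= 5747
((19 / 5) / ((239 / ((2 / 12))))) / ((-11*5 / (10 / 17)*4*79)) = -19 / 211844820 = -0.00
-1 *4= -4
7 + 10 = 17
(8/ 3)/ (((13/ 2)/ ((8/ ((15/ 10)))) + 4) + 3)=256/ 789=0.32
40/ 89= 0.45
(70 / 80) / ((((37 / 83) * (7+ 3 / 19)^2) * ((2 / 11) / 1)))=2307151 / 10949632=0.21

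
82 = 82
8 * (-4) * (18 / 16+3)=-132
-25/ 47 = -0.53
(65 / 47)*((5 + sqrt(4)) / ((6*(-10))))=-91 / 564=-0.16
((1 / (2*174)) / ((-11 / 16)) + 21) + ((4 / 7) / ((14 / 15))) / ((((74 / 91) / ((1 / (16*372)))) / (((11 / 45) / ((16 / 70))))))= 21.00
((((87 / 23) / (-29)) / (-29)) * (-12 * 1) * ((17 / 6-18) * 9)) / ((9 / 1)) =546 / 667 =0.82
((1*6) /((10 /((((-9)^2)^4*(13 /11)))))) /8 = 1678822119 /440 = 3815504.82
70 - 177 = -107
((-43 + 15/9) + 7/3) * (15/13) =-45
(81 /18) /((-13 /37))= -333 /26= -12.81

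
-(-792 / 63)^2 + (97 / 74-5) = -586433 / 3626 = -161.73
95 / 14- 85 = -1095 / 14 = -78.21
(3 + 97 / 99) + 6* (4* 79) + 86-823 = 115135 / 99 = 1162.98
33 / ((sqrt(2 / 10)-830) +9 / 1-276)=-16455 / 547004-3*sqrt(5) / 547004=-0.03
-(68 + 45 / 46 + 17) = -3955 / 46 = -85.98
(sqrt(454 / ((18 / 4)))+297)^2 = 94276.23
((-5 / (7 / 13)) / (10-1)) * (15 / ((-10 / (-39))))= -845 / 14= -60.36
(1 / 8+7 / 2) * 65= 1885 / 8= 235.62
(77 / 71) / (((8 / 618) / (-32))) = -190344 / 71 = -2680.90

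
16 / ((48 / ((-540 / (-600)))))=3 / 10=0.30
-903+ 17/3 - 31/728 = -1959869/2184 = -897.38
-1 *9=-9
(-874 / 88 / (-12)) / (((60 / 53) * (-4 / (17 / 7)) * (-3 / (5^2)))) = 1968685 / 532224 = 3.70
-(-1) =1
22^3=10648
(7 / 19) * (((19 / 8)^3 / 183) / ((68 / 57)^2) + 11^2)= 122373000575 / 2743918592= 44.60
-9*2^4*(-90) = 12960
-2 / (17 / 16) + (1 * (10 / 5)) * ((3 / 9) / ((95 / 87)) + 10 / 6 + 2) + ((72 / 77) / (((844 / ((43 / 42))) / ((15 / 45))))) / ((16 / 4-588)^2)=1139124745583567 / 187927655657280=6.06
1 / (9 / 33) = 11 / 3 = 3.67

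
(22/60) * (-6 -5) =-121/30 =-4.03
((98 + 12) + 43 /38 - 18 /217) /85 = 915707 /700910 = 1.31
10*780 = 7800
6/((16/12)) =9/2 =4.50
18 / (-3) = -6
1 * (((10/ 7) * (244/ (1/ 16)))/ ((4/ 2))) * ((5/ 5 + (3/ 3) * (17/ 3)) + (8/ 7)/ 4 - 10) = -1249280/ 147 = -8498.50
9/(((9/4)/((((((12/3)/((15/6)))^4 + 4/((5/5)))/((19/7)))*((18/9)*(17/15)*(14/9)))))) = 87911488/1603125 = 54.84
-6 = -6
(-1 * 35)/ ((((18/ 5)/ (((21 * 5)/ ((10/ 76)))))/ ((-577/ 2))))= 13429675/ 6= 2238279.17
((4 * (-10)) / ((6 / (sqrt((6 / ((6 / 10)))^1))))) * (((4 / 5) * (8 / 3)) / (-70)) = 64 * sqrt(10) / 315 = 0.64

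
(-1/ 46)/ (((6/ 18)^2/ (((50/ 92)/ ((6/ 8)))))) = -75/ 529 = -0.14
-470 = -470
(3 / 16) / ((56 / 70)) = 0.23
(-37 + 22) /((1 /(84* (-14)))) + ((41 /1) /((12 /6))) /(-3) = 105799 /6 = 17633.17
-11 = -11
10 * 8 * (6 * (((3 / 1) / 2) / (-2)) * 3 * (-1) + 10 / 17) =19160 / 17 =1127.06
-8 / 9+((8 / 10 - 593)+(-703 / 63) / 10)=-124783 / 210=-594.20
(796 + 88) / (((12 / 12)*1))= 884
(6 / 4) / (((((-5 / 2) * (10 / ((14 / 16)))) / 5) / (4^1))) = -21 / 20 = -1.05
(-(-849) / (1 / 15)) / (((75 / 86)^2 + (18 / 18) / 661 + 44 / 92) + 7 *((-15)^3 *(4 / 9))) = -1.21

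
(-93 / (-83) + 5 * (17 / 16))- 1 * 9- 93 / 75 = -126393 / 33200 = -3.81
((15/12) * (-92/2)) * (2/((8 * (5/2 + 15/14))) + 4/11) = -10971/440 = -24.93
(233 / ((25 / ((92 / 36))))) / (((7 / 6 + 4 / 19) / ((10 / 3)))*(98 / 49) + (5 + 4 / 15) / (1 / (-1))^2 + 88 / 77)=1425494 / 433065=3.29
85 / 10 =8.50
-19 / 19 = -1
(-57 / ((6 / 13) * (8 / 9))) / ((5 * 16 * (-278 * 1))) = 0.01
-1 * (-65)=65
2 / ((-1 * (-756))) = 1 / 378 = 0.00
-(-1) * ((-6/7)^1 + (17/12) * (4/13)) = -0.42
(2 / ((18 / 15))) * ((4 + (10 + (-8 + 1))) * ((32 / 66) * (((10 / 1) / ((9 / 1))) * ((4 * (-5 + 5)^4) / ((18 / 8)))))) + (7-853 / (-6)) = 895 / 6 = 149.17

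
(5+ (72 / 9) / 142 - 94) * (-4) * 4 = 101040 / 71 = 1423.10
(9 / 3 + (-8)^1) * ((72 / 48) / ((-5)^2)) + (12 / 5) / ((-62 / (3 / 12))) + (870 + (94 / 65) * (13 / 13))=351068 / 403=871.14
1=1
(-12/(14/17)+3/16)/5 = -2.88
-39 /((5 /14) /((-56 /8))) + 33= 3987 /5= 797.40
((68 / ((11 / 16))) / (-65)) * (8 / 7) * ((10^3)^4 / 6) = -870400000000000 / 3003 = -289843489843.49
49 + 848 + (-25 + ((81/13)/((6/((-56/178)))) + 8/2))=1013154/1157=875.67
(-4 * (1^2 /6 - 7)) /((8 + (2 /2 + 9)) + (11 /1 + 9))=41 /57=0.72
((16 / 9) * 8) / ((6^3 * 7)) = 0.01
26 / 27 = 0.96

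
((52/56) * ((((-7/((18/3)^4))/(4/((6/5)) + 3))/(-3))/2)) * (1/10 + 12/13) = 7/51840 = 0.00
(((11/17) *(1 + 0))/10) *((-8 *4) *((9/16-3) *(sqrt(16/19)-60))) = -5148/17 + 1716 *sqrt(19)/1615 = -298.19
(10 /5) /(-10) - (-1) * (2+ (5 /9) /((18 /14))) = 904 /405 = 2.23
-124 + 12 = -112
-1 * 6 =-6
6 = 6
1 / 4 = 0.25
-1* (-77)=77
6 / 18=1 / 3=0.33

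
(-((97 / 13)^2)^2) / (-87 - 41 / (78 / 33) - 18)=177058562 / 6988657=25.34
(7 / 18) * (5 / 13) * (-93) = -1085 / 78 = -13.91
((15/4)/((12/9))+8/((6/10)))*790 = 306125/24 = 12755.21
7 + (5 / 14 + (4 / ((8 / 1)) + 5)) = 90 / 7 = 12.86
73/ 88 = 0.83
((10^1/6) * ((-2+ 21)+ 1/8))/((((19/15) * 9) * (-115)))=-85/3496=-0.02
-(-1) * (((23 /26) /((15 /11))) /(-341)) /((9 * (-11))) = 23 /1196910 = 0.00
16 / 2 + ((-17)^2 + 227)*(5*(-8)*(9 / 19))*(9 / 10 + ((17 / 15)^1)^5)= -2893278232 / 106875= -27071.61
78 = 78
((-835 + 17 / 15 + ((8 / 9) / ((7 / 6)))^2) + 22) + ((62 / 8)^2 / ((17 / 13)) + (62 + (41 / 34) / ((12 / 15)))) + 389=-11037301 / 35280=-312.85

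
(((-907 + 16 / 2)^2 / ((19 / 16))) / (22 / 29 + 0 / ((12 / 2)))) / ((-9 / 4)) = -750010528 / 1881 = -398729.68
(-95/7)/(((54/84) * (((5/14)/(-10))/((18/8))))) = 1330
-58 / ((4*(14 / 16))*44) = -29 / 77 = -0.38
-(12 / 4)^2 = -9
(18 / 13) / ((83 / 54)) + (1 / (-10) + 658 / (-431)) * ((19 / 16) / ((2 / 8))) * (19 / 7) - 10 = -3915753949 / 130213720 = -30.07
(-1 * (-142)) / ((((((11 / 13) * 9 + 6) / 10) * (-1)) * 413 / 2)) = -36920 / 73101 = -0.51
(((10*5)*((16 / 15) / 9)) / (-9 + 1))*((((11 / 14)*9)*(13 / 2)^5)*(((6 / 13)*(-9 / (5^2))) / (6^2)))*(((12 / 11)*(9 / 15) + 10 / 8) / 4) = 11967059 / 89600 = 133.56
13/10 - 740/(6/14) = -51761/30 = -1725.37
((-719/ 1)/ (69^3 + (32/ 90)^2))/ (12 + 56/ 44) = -16015725/ 97123723226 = -0.00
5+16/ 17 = 101/ 17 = 5.94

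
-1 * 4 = -4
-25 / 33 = -0.76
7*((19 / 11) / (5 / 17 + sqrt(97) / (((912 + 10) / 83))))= -9610199620 / 1890539607 + 2941429862*sqrt(97) / 1890539607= 10.24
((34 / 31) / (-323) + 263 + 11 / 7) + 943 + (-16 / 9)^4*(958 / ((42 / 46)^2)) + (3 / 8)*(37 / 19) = 172970718936497 / 13633705512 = 12686.99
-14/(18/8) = -56/9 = -6.22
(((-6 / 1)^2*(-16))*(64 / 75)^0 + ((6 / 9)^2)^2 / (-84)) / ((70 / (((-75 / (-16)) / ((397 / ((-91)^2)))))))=-206978525 / 257256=-804.56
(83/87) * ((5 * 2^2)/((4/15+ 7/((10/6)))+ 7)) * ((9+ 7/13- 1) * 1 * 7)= 1612275/16211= 99.46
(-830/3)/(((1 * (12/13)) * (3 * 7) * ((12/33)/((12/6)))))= -59345/756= -78.50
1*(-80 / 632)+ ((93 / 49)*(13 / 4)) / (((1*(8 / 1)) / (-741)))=-70789331 / 123872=-571.47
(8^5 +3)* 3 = 98313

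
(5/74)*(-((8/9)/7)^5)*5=-409600/36720152091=-0.00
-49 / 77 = -7 / 11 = -0.64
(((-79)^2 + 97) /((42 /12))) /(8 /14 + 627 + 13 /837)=2652453 /919258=2.89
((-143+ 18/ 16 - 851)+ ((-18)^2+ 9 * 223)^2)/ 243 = 43460545/ 1944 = 22356.25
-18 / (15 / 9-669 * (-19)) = -27 / 19069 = -0.00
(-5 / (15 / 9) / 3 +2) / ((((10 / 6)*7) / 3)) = 9 / 35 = 0.26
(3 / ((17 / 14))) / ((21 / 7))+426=7256 / 17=426.82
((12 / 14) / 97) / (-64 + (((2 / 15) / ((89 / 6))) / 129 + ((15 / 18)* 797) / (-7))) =-688860 / 12385716503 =-0.00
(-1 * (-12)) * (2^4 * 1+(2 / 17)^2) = 55536 / 289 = 192.17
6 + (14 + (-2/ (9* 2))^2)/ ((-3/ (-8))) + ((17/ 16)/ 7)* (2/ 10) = 5905411/ 136080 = 43.40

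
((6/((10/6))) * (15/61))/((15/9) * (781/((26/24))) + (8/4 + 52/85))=29835/40582873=0.00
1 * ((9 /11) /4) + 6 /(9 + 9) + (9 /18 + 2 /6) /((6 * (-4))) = 797 /1584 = 0.50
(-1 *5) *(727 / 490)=-727 / 98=-7.42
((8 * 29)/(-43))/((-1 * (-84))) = -58/903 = -0.06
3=3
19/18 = 1.06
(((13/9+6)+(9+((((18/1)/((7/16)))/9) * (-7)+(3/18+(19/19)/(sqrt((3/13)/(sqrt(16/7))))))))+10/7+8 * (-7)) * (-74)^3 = 27312401.63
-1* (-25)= 25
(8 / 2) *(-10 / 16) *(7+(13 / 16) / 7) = -3985 / 224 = -17.79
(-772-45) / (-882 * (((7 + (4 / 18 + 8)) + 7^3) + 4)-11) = 817 / 319491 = 0.00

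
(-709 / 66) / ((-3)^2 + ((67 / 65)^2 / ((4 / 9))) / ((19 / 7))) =-113829950 / 104699331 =-1.09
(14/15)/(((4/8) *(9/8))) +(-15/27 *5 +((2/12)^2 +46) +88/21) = 185597/3780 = 49.10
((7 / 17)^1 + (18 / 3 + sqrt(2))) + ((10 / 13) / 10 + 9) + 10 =sqrt(2) + 5633 / 221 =26.90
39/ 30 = 13/ 10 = 1.30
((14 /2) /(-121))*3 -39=-4740 /121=-39.17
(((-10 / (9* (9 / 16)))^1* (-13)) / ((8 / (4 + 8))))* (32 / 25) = 6656 / 135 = 49.30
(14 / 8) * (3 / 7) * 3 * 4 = 9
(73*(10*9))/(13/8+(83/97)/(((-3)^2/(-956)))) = -73.60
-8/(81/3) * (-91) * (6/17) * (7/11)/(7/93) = 45136/561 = 80.46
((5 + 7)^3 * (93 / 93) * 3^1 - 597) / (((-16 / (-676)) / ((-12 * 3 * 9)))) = -62791443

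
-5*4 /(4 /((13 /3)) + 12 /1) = -65 /42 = -1.55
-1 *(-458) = 458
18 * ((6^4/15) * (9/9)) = 7776/5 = 1555.20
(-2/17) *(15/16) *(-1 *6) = 0.66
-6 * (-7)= 42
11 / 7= 1.57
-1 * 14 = -14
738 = 738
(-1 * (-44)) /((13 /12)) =528 /13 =40.62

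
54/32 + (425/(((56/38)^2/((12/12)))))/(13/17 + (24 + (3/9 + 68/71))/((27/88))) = 644020173/159420814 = 4.04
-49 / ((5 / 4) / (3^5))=-47628 / 5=-9525.60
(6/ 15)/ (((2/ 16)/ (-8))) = -128/ 5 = -25.60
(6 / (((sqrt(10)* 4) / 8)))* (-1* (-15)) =18* sqrt(10) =56.92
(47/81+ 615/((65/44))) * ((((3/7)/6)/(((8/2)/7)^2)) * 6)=3072881/5616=547.17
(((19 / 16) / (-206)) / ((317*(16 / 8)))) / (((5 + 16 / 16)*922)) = -19 / 11560021248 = -0.00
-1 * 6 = -6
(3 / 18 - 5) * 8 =-116 / 3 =-38.67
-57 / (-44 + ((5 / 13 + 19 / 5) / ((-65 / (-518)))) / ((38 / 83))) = -4575675 / 2315084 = -1.98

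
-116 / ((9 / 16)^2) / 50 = -7.33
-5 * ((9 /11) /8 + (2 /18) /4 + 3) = -12395 /792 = -15.65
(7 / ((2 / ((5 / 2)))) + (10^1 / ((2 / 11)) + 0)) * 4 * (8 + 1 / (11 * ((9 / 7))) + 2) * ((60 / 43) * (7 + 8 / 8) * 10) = 135592000 / 473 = 286663.85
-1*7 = -7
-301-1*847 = -1148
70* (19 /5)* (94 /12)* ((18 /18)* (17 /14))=15181 /6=2530.17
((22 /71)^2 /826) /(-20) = -121 /20819330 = -0.00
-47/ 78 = -0.60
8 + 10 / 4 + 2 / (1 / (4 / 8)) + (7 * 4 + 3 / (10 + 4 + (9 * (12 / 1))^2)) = 39.50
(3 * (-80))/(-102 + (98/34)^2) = 69360/27077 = 2.56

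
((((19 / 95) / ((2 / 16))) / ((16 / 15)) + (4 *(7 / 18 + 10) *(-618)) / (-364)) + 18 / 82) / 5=323579 / 22386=14.45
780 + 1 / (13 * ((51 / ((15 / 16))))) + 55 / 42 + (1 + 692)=109476433 / 74256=1474.31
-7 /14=-1 /2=-0.50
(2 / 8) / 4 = 1 / 16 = 0.06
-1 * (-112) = 112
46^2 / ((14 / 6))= 6348 / 7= 906.86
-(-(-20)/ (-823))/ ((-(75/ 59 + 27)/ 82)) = -24190/ 343191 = -0.07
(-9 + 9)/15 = 0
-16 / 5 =-3.20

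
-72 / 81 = -8 / 9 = -0.89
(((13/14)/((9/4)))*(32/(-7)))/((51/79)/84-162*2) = 262912/45150273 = 0.01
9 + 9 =18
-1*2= -2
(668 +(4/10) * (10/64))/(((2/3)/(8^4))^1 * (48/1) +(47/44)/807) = 108441432/1483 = 73123.02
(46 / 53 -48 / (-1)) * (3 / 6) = 1295 / 53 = 24.43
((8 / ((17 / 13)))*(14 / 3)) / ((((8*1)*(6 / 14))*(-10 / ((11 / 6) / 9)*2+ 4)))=-1001 / 11322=-0.09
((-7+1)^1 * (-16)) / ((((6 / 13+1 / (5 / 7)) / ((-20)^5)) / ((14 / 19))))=-279552000000 / 2299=-121597216.18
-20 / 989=-0.02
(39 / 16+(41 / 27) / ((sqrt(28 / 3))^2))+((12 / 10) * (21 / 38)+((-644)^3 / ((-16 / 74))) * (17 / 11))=2010955214671409 / 1053360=1909086366.17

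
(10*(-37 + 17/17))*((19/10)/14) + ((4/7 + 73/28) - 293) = -338.68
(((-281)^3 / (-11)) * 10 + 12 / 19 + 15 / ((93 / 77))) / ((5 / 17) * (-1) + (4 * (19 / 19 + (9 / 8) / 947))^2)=7969726287135953564 / 6220563347955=1281190.44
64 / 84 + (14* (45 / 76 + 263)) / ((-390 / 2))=-72469 / 3990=-18.16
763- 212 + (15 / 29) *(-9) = 15844 / 29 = 546.34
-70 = -70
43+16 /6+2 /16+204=5995 /24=249.79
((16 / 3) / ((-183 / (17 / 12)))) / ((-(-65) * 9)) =-68 / 963495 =-0.00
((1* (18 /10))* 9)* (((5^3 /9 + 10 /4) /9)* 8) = 236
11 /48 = 0.23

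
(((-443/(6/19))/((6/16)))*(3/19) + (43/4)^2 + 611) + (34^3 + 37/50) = 47328763/1200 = 39440.64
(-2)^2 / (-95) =-4 / 95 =-0.04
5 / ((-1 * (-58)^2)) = -5 / 3364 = -0.00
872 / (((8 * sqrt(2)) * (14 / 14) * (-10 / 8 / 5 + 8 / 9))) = 1962 * sqrt(2) / 23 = 120.64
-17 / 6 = -2.83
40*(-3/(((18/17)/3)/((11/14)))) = -1870/7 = -267.14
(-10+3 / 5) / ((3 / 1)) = -47 / 15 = -3.13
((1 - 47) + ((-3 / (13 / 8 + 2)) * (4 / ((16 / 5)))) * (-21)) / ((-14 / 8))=2816 / 203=13.87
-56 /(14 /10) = -40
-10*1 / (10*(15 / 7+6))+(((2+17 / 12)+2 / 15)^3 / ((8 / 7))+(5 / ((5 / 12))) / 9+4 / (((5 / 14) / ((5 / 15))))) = 160841689 / 3648000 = 44.09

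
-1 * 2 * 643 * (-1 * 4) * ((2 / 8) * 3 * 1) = 3858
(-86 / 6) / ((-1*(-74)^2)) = 43 / 16428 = 0.00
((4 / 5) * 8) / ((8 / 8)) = 32 / 5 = 6.40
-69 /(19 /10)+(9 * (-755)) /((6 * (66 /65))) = -962785 /836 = -1151.66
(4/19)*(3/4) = 0.16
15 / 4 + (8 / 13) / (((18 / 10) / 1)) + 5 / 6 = 2305 / 468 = 4.93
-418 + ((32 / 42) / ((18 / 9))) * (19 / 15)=-131518 / 315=-417.52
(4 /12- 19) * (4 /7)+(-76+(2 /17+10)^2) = 13612 /867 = 15.70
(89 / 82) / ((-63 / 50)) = -2225 / 2583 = -0.86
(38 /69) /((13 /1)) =38 /897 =0.04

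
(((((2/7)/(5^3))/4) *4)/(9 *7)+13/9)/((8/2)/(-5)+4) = 79627/176400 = 0.45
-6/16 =-3/8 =-0.38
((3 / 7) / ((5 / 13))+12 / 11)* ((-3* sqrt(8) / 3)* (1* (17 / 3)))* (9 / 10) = -43299* sqrt(2) / 1925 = -31.81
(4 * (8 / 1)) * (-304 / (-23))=9728 / 23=422.96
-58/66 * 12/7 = -116/77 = -1.51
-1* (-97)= 97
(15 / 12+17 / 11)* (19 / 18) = 779 / 264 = 2.95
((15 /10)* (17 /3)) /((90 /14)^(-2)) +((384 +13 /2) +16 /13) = 473295 /637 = 743.01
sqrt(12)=2 * sqrt(3)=3.46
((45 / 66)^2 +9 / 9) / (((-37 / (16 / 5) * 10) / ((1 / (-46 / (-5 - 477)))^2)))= -82358858 / 59208325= -1.39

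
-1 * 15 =-15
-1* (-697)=697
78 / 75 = 26 / 25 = 1.04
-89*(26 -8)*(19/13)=-30438/13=-2341.38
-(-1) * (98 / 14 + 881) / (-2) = -444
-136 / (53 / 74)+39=-7997 / 53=-150.89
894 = 894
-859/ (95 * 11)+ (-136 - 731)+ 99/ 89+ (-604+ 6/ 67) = -9163926487/ 6231335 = -1470.62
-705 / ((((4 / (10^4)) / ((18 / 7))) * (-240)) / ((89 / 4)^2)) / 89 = 23529375 / 224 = 105041.85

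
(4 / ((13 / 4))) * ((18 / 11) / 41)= 288 / 5863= 0.05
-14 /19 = -0.74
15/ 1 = 15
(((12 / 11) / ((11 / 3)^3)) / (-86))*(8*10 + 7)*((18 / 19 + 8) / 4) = -598995 / 11961697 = -0.05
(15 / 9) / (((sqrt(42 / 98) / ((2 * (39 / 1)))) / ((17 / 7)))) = 2210 * sqrt(21) / 21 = 482.26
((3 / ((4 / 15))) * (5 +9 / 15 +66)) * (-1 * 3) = -4833 / 2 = -2416.50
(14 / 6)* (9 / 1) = 21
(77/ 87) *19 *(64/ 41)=93632/ 3567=26.25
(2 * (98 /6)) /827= 98 /2481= 0.04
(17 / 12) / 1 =17 / 12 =1.42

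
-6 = -6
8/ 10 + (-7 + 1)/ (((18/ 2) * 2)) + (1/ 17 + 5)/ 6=334/ 255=1.31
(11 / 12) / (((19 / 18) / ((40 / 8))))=165 / 38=4.34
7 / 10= 0.70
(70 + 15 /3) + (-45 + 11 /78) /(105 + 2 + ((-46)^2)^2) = 26193740051 /349249914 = 75.00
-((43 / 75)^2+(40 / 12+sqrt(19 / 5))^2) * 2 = -171448 / 5625 - 8 * sqrt(95) / 3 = -56.47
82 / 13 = 6.31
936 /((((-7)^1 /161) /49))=-1054872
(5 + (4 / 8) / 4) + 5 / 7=327 / 56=5.84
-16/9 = -1.78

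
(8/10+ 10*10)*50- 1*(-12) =5052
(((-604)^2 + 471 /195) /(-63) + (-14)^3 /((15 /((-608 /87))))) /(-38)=28203299 /237510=118.75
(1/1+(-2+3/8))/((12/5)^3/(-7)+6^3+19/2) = -4375/1564676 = -0.00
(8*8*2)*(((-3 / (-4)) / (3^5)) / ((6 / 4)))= 64 / 243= 0.26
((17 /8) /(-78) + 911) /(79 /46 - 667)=-13074281 /9548136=-1.37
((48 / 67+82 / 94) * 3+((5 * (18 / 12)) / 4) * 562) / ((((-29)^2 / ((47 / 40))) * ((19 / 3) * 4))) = 0.06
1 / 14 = 0.07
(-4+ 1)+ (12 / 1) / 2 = 3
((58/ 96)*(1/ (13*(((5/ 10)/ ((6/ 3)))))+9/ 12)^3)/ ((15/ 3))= 964975/ 6749184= 0.14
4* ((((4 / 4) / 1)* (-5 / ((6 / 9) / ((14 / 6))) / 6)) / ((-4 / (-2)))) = -35 / 6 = -5.83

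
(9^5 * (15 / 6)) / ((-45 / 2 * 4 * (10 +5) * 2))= -2187 / 40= -54.68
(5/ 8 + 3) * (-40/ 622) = -145/ 622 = -0.23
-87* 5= -435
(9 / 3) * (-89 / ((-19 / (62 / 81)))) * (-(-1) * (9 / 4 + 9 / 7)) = 30349 / 798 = 38.03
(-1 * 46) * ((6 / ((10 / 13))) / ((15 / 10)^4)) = -9568 / 135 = -70.87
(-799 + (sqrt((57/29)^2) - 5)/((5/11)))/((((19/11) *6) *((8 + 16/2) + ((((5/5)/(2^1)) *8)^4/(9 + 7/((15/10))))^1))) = -17562391/7846240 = -2.24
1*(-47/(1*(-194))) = 47/194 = 0.24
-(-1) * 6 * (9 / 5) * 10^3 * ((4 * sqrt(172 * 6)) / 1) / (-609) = -28800 * sqrt(258) / 203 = -2278.80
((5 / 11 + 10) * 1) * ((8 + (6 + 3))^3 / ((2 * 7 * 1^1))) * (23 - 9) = 564995 / 11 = 51363.18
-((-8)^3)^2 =-262144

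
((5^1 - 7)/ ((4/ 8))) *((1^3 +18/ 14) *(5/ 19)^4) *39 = -1560000/ 912247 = -1.71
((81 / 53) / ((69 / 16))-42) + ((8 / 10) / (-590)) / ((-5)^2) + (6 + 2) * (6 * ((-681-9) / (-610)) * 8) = 1076819840032 / 2741988125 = 392.71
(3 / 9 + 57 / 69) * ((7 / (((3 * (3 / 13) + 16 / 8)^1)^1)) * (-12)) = -832 / 23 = -36.17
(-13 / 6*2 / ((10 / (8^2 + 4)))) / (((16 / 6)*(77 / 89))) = -12.77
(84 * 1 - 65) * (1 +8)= 171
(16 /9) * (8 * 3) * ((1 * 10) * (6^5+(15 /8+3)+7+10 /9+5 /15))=89732960 /27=3323442.96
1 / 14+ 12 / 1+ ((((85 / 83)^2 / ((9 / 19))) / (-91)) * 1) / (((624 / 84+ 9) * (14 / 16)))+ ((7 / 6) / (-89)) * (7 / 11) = 1532315253605 / 127042963047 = 12.06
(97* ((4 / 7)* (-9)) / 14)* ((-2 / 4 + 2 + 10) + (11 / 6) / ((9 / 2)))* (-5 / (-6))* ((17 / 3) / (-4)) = 5301535 / 10584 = 500.90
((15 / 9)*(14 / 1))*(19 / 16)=665 / 24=27.71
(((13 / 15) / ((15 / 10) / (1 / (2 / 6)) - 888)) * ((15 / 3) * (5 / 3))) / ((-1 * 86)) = 13 / 137385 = 0.00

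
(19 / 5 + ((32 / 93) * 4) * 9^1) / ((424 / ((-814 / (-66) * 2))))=92833 / 98580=0.94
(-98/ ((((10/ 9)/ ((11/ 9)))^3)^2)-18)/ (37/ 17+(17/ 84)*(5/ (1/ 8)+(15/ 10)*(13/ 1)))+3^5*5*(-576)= -253740626130939/ 362562500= -699853.48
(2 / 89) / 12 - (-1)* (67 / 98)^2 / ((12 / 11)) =1471313 / 3419024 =0.43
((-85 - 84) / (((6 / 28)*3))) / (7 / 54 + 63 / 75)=-50700 / 187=-271.12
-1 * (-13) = 13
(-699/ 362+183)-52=46723/ 362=129.07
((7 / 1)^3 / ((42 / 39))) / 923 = 49 / 142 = 0.35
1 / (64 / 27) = 0.42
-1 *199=-199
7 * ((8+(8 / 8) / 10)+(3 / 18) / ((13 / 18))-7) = 1211 / 130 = 9.32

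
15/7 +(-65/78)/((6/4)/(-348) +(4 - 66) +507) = 2.14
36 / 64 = 9 / 16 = 0.56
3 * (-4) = -12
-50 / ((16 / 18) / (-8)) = 450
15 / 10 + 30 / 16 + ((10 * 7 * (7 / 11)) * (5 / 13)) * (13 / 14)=1697 / 88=19.28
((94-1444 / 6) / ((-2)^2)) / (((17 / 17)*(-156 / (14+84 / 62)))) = 13090 / 3627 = 3.61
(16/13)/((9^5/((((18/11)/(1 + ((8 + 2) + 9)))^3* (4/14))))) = 4/1226350125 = 0.00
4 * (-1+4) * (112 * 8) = 10752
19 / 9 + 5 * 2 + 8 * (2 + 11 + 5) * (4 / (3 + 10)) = 56.42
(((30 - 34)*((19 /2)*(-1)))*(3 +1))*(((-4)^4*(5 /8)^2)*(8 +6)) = 212800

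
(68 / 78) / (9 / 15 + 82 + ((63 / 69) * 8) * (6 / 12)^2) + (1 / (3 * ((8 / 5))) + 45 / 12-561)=-1687363793 / 3029208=-557.03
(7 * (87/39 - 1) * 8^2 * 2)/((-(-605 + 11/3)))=1.83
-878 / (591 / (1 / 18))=-439 / 5319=-0.08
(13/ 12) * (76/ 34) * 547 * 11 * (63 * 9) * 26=3651590943/ 17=214799467.24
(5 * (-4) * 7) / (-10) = 14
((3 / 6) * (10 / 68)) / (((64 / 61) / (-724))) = -55205 / 1088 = -50.74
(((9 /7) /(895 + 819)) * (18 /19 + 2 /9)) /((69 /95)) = 500 /413931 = 0.00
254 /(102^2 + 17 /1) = 254 /10421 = 0.02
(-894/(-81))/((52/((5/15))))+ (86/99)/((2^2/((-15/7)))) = -31996/81081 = -0.39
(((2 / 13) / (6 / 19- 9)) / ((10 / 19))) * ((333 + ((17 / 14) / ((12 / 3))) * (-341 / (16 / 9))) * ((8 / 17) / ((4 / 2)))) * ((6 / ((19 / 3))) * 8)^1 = -2806623 / 170170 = -16.49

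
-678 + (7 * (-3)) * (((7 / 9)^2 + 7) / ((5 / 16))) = -160522 / 135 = -1189.05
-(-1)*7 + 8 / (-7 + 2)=27 / 5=5.40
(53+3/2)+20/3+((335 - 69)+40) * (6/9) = 1591/6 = 265.17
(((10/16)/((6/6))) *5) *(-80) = -250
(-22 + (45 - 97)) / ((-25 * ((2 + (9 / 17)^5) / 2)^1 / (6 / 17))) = 74166648 / 72469075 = 1.02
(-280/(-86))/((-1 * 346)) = -0.01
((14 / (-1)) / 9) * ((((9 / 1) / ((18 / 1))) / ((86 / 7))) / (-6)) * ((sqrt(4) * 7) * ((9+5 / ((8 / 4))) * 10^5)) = 197225000 / 1161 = 169875.11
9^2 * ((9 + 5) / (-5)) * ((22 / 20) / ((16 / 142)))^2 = -345847887 / 16000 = -21615.49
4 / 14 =2 / 7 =0.29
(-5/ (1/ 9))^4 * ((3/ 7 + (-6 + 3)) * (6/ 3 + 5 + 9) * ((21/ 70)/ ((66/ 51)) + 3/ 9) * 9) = -66075831000/ 77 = -858127675.32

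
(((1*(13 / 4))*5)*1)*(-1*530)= -17225 / 2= -8612.50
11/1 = 11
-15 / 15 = -1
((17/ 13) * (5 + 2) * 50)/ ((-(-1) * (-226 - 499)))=-238/ 377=-0.63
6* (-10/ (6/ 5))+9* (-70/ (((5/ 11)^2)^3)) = -223372936/ 3125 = -71479.34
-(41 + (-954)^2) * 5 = -4550785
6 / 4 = 3 / 2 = 1.50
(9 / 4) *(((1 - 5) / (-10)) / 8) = 9 / 80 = 0.11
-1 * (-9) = 9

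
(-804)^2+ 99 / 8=5171427 / 8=646428.38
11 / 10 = 1.10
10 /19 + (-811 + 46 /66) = -507730 /627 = -809.78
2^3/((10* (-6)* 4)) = -0.03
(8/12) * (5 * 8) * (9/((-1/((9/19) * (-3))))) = 6480/19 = 341.05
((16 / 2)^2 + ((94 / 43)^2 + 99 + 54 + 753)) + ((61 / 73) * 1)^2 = 9611688543 / 9853321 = 975.48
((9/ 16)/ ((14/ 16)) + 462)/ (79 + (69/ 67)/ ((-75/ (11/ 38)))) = 206130525/ 35196679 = 5.86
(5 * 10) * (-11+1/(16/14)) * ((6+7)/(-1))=26325/4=6581.25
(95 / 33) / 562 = 95 / 18546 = 0.01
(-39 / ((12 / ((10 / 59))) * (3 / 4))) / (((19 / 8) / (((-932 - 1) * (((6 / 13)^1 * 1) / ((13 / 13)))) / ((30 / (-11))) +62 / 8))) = -172268 / 3363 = -51.22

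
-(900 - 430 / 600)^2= -2911357849 / 3600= -808710.51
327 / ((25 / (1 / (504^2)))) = 0.00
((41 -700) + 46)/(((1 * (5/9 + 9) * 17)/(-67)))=369639/1462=252.83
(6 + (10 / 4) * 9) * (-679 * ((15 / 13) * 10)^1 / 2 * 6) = -8708175 / 13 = -669859.62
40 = 40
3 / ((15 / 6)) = 6 / 5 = 1.20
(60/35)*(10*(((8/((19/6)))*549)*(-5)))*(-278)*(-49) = -1619399747.37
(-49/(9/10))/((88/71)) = -17395/396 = -43.93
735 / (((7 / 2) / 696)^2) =29064960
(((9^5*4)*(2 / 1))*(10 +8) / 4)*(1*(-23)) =-48892572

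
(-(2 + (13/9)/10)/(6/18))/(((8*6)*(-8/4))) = 0.07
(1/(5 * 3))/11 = 0.01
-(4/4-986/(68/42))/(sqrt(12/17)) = 304 * sqrt(51)/3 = 723.66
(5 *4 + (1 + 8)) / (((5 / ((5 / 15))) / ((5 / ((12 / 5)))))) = 145 / 36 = 4.03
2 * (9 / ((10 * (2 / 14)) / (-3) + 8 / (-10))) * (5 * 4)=-282.09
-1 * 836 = -836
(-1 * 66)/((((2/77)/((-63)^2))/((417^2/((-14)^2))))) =-35790007869/4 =-8947501967.25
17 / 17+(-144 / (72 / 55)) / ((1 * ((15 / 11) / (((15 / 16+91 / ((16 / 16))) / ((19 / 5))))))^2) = -14399945983 / 415872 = -34625.91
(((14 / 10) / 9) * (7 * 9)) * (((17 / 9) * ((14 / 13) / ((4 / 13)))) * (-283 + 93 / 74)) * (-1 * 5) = 121570519 / 1332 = 91269.16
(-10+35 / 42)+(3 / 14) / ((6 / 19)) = -713 / 84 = -8.49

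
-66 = -66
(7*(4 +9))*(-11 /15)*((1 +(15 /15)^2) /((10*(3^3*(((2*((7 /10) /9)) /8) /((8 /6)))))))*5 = -4576 /27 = -169.48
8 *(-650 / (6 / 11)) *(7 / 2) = -100100 / 3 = -33366.67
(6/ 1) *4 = 24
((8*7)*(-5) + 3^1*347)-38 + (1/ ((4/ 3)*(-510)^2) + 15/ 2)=253337401/ 346800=730.50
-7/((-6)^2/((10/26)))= -35/468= -0.07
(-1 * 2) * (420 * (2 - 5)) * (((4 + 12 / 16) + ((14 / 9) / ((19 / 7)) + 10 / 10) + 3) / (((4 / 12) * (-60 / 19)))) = -44639 / 2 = -22319.50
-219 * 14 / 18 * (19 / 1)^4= -66594031 / 3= -22198010.33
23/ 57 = 0.40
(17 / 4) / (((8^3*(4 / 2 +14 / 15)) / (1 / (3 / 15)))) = 1275 / 90112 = 0.01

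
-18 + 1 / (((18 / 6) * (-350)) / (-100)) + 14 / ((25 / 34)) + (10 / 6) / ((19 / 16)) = 25324 / 9975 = 2.54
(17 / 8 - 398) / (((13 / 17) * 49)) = -53839 / 5096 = -10.56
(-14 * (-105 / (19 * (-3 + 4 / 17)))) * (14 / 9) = -116620 / 2679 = -43.53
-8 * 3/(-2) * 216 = 2592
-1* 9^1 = -9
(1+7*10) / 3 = 71 / 3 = 23.67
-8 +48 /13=-56 /13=-4.31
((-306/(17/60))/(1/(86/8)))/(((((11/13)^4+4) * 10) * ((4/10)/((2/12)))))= -11053107/103108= -107.20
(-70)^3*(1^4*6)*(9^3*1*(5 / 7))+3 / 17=-18217709997 / 17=-1071629999.82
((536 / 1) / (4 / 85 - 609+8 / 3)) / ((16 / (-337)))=18.62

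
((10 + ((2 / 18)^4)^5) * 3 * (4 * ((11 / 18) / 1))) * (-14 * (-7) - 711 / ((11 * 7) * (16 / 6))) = 7080016480081802487320585 / 1021243898560782019284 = 6932.74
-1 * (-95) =95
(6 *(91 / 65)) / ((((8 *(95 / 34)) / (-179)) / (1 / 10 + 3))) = -208.53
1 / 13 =0.08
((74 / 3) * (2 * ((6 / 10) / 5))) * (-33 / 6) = -814 / 25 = -32.56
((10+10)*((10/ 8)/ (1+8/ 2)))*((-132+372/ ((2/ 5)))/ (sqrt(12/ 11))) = 665*sqrt(33) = 3820.13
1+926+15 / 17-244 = 11626 / 17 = 683.88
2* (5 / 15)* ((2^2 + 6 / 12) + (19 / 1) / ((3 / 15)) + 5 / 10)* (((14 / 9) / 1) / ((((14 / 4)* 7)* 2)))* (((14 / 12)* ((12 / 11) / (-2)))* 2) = -800 / 297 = -2.69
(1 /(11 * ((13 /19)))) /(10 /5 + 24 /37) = 703 /14014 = 0.05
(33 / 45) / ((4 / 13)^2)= 1859 / 240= 7.75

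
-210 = -210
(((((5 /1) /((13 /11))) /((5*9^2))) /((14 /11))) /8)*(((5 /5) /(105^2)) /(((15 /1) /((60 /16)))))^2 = 121 /229363112160000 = 0.00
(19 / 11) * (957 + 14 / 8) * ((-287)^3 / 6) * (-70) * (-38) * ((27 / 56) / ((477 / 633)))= -103583832332532825 / 9328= -11104613243196.06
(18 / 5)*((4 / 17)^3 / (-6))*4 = -768 / 24565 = -0.03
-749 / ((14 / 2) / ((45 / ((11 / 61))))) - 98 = -294793 / 11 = -26799.36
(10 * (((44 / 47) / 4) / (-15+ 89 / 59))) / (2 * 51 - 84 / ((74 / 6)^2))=-4442405 / 2597926692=-0.00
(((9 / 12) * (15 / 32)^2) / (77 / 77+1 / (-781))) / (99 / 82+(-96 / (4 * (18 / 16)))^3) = -7781103 / 457786580992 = -0.00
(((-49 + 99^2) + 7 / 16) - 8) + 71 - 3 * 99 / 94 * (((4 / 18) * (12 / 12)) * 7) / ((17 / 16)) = 125421417 / 12784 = 9810.81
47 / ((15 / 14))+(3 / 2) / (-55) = 14467 / 330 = 43.84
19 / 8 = 2.38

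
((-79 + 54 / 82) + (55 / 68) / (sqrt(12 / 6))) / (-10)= 1606 / 205 - 11 * sqrt(2) / 272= 7.78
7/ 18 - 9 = -155/ 18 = -8.61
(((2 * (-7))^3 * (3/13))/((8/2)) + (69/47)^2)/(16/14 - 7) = 31389603/1177397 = 26.66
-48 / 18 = -8 / 3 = -2.67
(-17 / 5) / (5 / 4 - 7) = 68 / 115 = 0.59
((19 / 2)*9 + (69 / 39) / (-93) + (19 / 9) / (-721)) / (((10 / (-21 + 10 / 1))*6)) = -15.67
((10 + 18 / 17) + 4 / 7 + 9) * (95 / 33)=233225 / 3927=59.39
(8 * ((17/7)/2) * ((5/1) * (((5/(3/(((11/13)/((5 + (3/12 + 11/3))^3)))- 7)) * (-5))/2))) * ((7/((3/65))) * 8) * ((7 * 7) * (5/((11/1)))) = -103958400000/15881207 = -6546.00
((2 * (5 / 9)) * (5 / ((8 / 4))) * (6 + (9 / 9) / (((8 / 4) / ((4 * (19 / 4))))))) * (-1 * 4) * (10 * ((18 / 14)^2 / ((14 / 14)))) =-139500 / 49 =-2846.94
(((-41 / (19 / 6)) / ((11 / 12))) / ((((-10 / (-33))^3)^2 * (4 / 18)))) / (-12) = 129968640153 / 19000000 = 6840.45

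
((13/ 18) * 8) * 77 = 4004/ 9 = 444.89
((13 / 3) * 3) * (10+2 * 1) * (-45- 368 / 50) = -204204 / 25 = -8168.16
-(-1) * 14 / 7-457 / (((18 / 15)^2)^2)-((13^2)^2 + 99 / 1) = -37426393 / 1296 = -28878.39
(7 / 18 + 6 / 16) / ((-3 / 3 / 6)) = -4.58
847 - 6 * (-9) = 901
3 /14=0.21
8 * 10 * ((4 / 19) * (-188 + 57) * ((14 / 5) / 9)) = -117376 / 171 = -686.41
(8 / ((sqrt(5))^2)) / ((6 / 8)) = 32 / 15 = 2.13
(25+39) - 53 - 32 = -21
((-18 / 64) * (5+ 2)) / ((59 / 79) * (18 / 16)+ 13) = -4977 / 34988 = -0.14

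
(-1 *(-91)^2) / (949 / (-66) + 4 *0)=42042 / 73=575.92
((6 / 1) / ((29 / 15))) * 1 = 90 / 29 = 3.10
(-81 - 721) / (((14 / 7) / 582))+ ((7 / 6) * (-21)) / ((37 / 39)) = -233407.82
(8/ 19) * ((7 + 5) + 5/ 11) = 5.24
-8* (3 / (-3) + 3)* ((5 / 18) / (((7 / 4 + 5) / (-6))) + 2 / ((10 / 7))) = -7472 / 405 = -18.45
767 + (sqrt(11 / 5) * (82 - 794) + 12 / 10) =3841 / 5 - 712 * sqrt(55) / 5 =-287.87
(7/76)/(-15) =-7/1140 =-0.01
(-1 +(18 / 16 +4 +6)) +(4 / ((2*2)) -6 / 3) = 73 / 8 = 9.12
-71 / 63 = -1.13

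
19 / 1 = 19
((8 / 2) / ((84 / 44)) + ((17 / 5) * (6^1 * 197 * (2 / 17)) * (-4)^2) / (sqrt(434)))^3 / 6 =2974364703904 / 21531825 + 47353686346496 * sqrt(434) / 123608625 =8119001.56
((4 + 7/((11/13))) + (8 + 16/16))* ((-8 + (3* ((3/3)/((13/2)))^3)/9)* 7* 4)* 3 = -26570880/1859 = -14293.10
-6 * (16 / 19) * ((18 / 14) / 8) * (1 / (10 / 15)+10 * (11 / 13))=-1998 / 247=-8.09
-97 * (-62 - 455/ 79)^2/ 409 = -1088.90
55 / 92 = 0.60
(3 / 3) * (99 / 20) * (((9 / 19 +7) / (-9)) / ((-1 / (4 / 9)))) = 1562 / 855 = 1.83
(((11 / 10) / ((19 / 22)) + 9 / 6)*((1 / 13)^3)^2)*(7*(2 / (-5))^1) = -3689 / 2292734275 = -0.00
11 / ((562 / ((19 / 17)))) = 209 / 9554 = 0.02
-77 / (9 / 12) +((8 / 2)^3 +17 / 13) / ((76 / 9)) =-281381 / 2964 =-94.93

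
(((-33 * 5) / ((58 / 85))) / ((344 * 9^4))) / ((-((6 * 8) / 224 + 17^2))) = 32725 / 88339106088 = 0.00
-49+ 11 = -38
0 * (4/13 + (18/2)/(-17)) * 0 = 0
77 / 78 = 0.99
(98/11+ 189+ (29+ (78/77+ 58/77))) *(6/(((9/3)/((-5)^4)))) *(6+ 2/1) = 176080000/77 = 2286753.25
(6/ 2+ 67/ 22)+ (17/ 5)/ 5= 6.73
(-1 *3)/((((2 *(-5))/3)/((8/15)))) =12/25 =0.48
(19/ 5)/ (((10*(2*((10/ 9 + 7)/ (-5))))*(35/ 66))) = -5643/ 25550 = -0.22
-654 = -654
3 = 3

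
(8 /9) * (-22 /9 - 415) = -30056 /81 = -371.06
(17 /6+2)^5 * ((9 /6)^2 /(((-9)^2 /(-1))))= -20511149 /279936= -73.27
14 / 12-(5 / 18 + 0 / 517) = 8 / 9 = 0.89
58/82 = 29/41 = 0.71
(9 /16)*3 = 27 /16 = 1.69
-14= -14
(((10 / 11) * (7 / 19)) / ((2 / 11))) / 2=35 / 38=0.92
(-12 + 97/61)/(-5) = 127/61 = 2.08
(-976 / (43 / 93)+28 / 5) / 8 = -113159 / 430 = -263.16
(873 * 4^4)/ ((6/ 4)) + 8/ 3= 446984/ 3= 148994.67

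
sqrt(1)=1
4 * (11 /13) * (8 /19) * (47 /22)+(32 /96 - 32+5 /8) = -165967 /5928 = -28.00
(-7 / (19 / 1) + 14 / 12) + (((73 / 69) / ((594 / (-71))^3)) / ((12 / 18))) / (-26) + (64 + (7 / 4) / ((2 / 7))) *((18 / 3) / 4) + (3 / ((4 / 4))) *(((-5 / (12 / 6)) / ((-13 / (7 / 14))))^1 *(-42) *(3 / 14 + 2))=377002311510059 / 4762600086816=79.16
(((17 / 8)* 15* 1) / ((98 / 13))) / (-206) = -3315 / 161504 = -0.02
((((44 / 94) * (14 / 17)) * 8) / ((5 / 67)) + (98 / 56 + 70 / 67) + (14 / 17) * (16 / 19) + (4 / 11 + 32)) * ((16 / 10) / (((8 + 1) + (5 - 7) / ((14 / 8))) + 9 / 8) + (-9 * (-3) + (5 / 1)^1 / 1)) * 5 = 12416.83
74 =74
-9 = -9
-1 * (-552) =552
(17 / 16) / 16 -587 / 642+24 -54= -30.85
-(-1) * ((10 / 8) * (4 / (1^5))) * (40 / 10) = 20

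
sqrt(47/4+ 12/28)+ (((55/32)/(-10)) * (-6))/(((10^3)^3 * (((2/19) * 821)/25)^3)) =226347/9066703437824000+ sqrt(2387)/14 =3.49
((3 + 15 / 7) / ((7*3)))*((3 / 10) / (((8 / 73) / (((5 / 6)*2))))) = 219 / 196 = 1.12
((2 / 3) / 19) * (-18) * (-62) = 744 / 19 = 39.16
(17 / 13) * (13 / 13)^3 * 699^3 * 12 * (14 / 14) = 69672548196 / 13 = 5359426784.31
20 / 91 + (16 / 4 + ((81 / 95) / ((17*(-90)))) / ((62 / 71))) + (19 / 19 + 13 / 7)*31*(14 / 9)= 116446661459 / 820064700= 142.00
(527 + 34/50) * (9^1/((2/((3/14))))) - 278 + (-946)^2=156650696/175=895146.83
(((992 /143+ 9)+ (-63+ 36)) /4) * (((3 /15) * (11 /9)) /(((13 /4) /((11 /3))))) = -17402 /22815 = -0.76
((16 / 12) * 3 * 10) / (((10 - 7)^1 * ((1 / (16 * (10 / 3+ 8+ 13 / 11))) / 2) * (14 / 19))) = 717440 / 99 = 7246.87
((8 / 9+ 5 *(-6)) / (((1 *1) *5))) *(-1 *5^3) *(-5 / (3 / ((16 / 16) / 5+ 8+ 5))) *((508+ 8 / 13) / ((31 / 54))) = -5716735200 / 403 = -14185447.15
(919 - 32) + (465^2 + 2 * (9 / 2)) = 217121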